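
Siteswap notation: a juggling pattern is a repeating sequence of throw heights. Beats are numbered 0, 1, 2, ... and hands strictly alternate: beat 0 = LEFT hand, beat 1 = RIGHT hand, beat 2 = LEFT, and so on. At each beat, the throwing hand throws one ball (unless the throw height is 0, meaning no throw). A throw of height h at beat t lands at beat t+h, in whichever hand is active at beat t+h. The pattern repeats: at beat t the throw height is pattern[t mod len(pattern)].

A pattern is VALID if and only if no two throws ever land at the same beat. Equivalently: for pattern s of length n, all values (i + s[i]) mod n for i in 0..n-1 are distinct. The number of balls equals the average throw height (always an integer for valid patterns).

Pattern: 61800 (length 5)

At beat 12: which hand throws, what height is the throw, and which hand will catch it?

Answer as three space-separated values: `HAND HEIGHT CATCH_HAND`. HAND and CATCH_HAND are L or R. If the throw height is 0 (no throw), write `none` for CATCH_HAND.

Beat 12: 12 mod 2 = 0, so hand = L
Throw height = pattern[12 mod 5] = pattern[2] = 8
Lands at beat 12+8=20, 20 mod 2 = 0, so catch hand = L

Answer: L 8 L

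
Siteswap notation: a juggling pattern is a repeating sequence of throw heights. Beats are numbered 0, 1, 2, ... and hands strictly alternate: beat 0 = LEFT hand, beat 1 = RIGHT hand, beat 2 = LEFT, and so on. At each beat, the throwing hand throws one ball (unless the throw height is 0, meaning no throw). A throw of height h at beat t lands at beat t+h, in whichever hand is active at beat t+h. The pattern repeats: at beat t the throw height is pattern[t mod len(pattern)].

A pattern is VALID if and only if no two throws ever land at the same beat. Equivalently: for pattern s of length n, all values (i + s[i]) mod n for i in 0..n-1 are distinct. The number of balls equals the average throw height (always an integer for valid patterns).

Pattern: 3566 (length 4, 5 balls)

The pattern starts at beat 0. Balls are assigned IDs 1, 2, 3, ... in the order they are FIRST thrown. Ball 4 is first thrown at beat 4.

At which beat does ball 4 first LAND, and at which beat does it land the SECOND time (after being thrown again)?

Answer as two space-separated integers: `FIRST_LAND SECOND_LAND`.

Answer: 7 13

Derivation:
Beat 0 (L): throw ball1 h=3 -> lands@3:R; in-air after throw: [b1@3:R]
Beat 1 (R): throw ball2 h=5 -> lands@6:L; in-air after throw: [b1@3:R b2@6:L]
Beat 2 (L): throw ball3 h=6 -> lands@8:L; in-air after throw: [b1@3:R b2@6:L b3@8:L]
Beat 3 (R): throw ball1 h=6 -> lands@9:R; in-air after throw: [b2@6:L b3@8:L b1@9:R]
Beat 4 (L): throw ball4 h=3 -> lands@7:R; in-air after throw: [b2@6:L b4@7:R b3@8:L b1@9:R]
Beat 5 (R): throw ball5 h=5 -> lands@10:L; in-air after throw: [b2@6:L b4@7:R b3@8:L b1@9:R b5@10:L]
Beat 6 (L): throw ball2 h=6 -> lands@12:L; in-air after throw: [b4@7:R b3@8:L b1@9:R b5@10:L b2@12:L]
Beat 7 (R): throw ball4 h=6 -> lands@13:R; in-air after throw: [b3@8:L b1@9:R b5@10:L b2@12:L b4@13:R]
Beat 8 (L): throw ball3 h=3 -> lands@11:R; in-air after throw: [b1@9:R b5@10:L b3@11:R b2@12:L b4@13:R]
Beat 9 (R): throw ball1 h=5 -> lands@14:L; in-air after throw: [b5@10:L b3@11:R b2@12:L b4@13:R b1@14:L]
Beat 10 (L): throw ball5 h=6 -> lands@16:L; in-air after throw: [b3@11:R b2@12:L b4@13:R b1@14:L b5@16:L]
Beat 11 (R): throw ball3 h=6 -> lands@17:R; in-air after throw: [b2@12:L b4@13:R b1@14:L b5@16:L b3@17:R]
Beat 12 (L): throw ball2 h=3 -> lands@15:R; in-air after throw: [b4@13:R b1@14:L b2@15:R b5@16:L b3@17:R]
Ball 4: thrown@4 h=3 -> first land @7; rethrown@7 h=6 -> second land @13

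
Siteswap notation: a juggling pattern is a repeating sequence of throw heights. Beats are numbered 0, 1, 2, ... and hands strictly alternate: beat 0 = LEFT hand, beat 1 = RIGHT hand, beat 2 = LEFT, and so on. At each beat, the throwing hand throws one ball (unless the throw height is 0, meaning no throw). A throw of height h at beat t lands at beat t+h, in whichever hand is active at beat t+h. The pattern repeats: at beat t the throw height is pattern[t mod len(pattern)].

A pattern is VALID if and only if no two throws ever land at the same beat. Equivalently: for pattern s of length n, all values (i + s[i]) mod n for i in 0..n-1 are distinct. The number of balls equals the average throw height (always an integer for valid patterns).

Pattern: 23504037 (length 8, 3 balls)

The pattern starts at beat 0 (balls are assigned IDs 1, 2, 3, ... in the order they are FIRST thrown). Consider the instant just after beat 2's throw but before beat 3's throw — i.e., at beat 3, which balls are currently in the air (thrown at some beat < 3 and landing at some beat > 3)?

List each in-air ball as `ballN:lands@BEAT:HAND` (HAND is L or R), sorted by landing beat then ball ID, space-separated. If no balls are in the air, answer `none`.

Beat 0 (L): throw ball1 h=2 -> lands@2:L; in-air after throw: [b1@2:L]
Beat 1 (R): throw ball2 h=3 -> lands@4:L; in-air after throw: [b1@2:L b2@4:L]
Beat 2 (L): throw ball1 h=5 -> lands@7:R; in-air after throw: [b2@4:L b1@7:R]

Answer: ball2:lands@4:L ball1:lands@7:R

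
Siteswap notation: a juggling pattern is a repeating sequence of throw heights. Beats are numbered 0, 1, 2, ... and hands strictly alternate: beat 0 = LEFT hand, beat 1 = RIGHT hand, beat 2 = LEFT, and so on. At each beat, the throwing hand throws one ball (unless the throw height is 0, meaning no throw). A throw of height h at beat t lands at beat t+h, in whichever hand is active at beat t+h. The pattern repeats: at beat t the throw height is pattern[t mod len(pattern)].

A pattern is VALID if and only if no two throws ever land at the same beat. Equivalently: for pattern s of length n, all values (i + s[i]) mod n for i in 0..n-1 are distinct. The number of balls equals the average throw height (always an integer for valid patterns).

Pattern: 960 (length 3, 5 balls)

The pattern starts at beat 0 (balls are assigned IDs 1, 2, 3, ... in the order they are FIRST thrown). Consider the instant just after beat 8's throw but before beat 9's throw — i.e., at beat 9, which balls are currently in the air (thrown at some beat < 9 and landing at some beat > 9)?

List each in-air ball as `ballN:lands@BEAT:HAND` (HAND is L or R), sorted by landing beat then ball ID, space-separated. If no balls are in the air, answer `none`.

Answer: ball4:lands@10:L ball3:lands@12:L ball2:lands@13:R ball5:lands@15:R

Derivation:
Beat 0 (L): throw ball1 h=9 -> lands@9:R; in-air after throw: [b1@9:R]
Beat 1 (R): throw ball2 h=6 -> lands@7:R; in-air after throw: [b2@7:R b1@9:R]
Beat 3 (R): throw ball3 h=9 -> lands@12:L; in-air after throw: [b2@7:R b1@9:R b3@12:L]
Beat 4 (L): throw ball4 h=6 -> lands@10:L; in-air after throw: [b2@7:R b1@9:R b4@10:L b3@12:L]
Beat 6 (L): throw ball5 h=9 -> lands@15:R; in-air after throw: [b2@7:R b1@9:R b4@10:L b3@12:L b5@15:R]
Beat 7 (R): throw ball2 h=6 -> lands@13:R; in-air after throw: [b1@9:R b4@10:L b3@12:L b2@13:R b5@15:R]
Beat 9 (R): throw ball1 h=9 -> lands@18:L; in-air after throw: [b4@10:L b3@12:L b2@13:R b5@15:R b1@18:L]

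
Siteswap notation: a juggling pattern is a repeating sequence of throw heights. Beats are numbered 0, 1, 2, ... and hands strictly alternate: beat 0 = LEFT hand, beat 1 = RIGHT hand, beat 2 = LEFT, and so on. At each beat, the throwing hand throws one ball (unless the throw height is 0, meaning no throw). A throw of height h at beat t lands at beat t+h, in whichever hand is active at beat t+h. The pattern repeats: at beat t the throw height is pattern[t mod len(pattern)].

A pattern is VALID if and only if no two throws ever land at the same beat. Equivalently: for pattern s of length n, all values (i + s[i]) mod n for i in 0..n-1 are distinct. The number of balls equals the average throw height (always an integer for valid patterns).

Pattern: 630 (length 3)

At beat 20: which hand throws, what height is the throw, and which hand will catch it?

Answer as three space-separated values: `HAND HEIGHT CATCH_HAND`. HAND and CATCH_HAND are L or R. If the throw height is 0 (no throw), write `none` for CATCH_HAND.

Beat 20: 20 mod 2 = 0, so hand = L
Throw height = pattern[20 mod 3] = pattern[2] = 0

Answer: L 0 none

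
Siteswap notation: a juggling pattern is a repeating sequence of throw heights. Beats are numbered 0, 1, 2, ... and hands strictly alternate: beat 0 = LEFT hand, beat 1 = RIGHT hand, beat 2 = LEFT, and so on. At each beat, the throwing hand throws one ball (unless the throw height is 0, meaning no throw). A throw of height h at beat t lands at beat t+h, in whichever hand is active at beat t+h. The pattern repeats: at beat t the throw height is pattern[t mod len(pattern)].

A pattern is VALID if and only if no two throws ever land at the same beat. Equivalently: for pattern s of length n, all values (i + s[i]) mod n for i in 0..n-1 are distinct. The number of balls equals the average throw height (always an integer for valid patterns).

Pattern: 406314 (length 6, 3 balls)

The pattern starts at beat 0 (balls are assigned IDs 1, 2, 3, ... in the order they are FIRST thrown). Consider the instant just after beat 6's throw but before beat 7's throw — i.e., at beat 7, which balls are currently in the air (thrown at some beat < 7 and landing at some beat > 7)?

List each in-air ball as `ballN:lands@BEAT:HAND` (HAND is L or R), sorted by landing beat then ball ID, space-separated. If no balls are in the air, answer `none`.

Beat 0 (L): throw ball1 h=4 -> lands@4:L; in-air after throw: [b1@4:L]
Beat 2 (L): throw ball2 h=6 -> lands@8:L; in-air after throw: [b1@4:L b2@8:L]
Beat 3 (R): throw ball3 h=3 -> lands@6:L; in-air after throw: [b1@4:L b3@6:L b2@8:L]
Beat 4 (L): throw ball1 h=1 -> lands@5:R; in-air after throw: [b1@5:R b3@6:L b2@8:L]
Beat 5 (R): throw ball1 h=4 -> lands@9:R; in-air after throw: [b3@6:L b2@8:L b1@9:R]
Beat 6 (L): throw ball3 h=4 -> lands@10:L; in-air after throw: [b2@8:L b1@9:R b3@10:L]

Answer: ball2:lands@8:L ball1:lands@9:R ball3:lands@10:L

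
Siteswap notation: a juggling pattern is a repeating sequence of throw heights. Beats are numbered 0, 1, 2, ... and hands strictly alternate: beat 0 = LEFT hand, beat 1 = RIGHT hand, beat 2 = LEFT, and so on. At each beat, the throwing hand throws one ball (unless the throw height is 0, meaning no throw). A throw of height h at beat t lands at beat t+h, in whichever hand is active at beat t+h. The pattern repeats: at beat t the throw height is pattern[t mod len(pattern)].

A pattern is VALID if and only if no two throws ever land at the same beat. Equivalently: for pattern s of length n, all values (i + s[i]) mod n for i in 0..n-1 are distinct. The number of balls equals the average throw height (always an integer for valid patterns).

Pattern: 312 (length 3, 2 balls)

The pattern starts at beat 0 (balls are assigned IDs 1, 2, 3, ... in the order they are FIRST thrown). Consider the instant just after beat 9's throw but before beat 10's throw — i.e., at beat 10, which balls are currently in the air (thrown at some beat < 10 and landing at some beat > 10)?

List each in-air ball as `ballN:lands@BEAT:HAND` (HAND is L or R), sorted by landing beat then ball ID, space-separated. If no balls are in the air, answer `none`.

Answer: ball1:lands@12:L

Derivation:
Beat 0 (L): throw ball1 h=3 -> lands@3:R; in-air after throw: [b1@3:R]
Beat 1 (R): throw ball2 h=1 -> lands@2:L; in-air after throw: [b2@2:L b1@3:R]
Beat 2 (L): throw ball2 h=2 -> lands@4:L; in-air after throw: [b1@3:R b2@4:L]
Beat 3 (R): throw ball1 h=3 -> lands@6:L; in-air after throw: [b2@4:L b1@6:L]
Beat 4 (L): throw ball2 h=1 -> lands@5:R; in-air after throw: [b2@5:R b1@6:L]
Beat 5 (R): throw ball2 h=2 -> lands@7:R; in-air after throw: [b1@6:L b2@7:R]
Beat 6 (L): throw ball1 h=3 -> lands@9:R; in-air after throw: [b2@7:R b1@9:R]
Beat 7 (R): throw ball2 h=1 -> lands@8:L; in-air after throw: [b2@8:L b1@9:R]
Beat 8 (L): throw ball2 h=2 -> lands@10:L; in-air after throw: [b1@9:R b2@10:L]
Beat 9 (R): throw ball1 h=3 -> lands@12:L; in-air after throw: [b2@10:L b1@12:L]
Beat 10 (L): throw ball2 h=1 -> lands@11:R; in-air after throw: [b2@11:R b1@12:L]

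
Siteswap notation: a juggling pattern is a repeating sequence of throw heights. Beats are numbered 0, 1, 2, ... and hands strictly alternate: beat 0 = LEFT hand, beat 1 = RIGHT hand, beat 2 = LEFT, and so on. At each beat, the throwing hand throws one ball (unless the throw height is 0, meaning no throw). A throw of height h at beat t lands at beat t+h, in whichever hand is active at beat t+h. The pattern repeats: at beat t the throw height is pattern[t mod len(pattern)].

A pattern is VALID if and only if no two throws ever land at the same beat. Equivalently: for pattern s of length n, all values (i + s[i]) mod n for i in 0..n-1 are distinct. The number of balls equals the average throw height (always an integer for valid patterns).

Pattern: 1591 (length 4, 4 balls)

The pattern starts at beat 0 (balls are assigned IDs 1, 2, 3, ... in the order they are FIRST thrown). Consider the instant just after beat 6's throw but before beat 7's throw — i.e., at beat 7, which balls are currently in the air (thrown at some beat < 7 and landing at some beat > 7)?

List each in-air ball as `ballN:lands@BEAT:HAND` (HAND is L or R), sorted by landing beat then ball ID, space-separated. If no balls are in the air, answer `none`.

Answer: ball3:lands@10:L ball2:lands@11:R ball1:lands@15:R

Derivation:
Beat 0 (L): throw ball1 h=1 -> lands@1:R; in-air after throw: [b1@1:R]
Beat 1 (R): throw ball1 h=5 -> lands@6:L; in-air after throw: [b1@6:L]
Beat 2 (L): throw ball2 h=9 -> lands@11:R; in-air after throw: [b1@6:L b2@11:R]
Beat 3 (R): throw ball3 h=1 -> lands@4:L; in-air after throw: [b3@4:L b1@6:L b2@11:R]
Beat 4 (L): throw ball3 h=1 -> lands@5:R; in-air after throw: [b3@5:R b1@6:L b2@11:R]
Beat 5 (R): throw ball3 h=5 -> lands@10:L; in-air after throw: [b1@6:L b3@10:L b2@11:R]
Beat 6 (L): throw ball1 h=9 -> lands@15:R; in-air after throw: [b3@10:L b2@11:R b1@15:R]
Beat 7 (R): throw ball4 h=1 -> lands@8:L; in-air after throw: [b4@8:L b3@10:L b2@11:R b1@15:R]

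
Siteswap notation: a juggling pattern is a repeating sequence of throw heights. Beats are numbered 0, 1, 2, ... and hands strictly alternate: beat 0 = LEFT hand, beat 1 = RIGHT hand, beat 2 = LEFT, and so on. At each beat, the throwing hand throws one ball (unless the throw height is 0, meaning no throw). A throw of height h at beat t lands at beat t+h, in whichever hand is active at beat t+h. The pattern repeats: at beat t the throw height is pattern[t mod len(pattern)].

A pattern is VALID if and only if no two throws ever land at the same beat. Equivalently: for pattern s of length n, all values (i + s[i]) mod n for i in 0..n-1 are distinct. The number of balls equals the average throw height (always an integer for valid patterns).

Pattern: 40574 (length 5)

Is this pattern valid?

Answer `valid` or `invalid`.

Answer: valid

Derivation:
i=0: (i + s[i]) mod n = (0 + 4) mod 5 = 4
i=1: (i + s[i]) mod n = (1 + 0) mod 5 = 1
i=2: (i + s[i]) mod n = (2 + 5) mod 5 = 2
i=3: (i + s[i]) mod n = (3 + 7) mod 5 = 0
i=4: (i + s[i]) mod n = (4 + 4) mod 5 = 3
Residues: [4, 1, 2, 0, 3], distinct: True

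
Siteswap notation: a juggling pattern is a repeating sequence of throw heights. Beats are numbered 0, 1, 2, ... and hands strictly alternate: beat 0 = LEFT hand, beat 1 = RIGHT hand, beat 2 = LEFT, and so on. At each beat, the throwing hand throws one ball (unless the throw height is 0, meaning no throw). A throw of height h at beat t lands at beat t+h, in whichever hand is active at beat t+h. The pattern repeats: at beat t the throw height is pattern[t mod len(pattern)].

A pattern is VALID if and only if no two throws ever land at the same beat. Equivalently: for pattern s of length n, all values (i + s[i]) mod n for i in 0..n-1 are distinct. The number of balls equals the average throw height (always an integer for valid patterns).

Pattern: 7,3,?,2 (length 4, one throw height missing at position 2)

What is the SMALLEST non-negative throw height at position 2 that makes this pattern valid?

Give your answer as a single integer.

i=0: (0 + 7) mod 4 = 3
i=1: (1 + 3) mod 4 = 0
i=2: s[i]=? (unknown)
i=3: (3 + 2) mod 4 = 1
Known residues: [0, 1, 3]; need a permutation of 0..3, so missing residue r = 2
Need (2 + s) mod 4 = 2; smallest s = (2 - 2) mod 4 = 0

Answer: 0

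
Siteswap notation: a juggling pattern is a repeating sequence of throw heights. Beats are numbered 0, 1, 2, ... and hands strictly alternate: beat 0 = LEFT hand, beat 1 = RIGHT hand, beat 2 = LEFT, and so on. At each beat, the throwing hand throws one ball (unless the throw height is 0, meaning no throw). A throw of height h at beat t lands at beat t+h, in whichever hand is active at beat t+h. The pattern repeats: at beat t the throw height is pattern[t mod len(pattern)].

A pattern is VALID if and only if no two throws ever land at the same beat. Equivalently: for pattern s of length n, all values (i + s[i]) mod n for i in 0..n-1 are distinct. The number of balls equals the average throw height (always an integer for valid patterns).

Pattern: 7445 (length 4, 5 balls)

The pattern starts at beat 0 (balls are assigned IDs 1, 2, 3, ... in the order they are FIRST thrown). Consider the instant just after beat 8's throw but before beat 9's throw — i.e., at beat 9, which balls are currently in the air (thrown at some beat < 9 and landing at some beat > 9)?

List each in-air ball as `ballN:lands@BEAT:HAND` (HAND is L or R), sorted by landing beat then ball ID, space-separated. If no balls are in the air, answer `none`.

Beat 0 (L): throw ball1 h=7 -> lands@7:R; in-air after throw: [b1@7:R]
Beat 1 (R): throw ball2 h=4 -> lands@5:R; in-air after throw: [b2@5:R b1@7:R]
Beat 2 (L): throw ball3 h=4 -> lands@6:L; in-air after throw: [b2@5:R b3@6:L b1@7:R]
Beat 3 (R): throw ball4 h=5 -> lands@8:L; in-air after throw: [b2@5:R b3@6:L b1@7:R b4@8:L]
Beat 4 (L): throw ball5 h=7 -> lands@11:R; in-air after throw: [b2@5:R b3@6:L b1@7:R b4@8:L b5@11:R]
Beat 5 (R): throw ball2 h=4 -> lands@9:R; in-air after throw: [b3@6:L b1@7:R b4@8:L b2@9:R b5@11:R]
Beat 6 (L): throw ball3 h=4 -> lands@10:L; in-air after throw: [b1@7:R b4@8:L b2@9:R b3@10:L b5@11:R]
Beat 7 (R): throw ball1 h=5 -> lands@12:L; in-air after throw: [b4@8:L b2@9:R b3@10:L b5@11:R b1@12:L]
Beat 8 (L): throw ball4 h=7 -> lands@15:R; in-air after throw: [b2@9:R b3@10:L b5@11:R b1@12:L b4@15:R]
Beat 9 (R): throw ball2 h=4 -> lands@13:R; in-air after throw: [b3@10:L b5@11:R b1@12:L b2@13:R b4@15:R]

Answer: ball3:lands@10:L ball5:lands@11:R ball1:lands@12:L ball4:lands@15:R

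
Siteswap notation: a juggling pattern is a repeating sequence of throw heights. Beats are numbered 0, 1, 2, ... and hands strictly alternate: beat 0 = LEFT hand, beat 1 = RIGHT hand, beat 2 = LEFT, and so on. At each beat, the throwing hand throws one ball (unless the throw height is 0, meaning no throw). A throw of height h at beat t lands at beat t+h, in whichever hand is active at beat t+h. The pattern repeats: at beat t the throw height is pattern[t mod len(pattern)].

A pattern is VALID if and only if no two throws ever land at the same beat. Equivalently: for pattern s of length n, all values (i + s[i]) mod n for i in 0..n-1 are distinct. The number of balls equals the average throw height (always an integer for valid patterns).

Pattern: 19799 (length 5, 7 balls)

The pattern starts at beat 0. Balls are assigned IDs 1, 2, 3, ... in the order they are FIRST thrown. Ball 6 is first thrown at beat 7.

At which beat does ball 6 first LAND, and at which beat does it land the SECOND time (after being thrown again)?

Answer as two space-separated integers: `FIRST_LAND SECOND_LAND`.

Beat 0 (L): throw ball1 h=1 -> lands@1:R; in-air after throw: [b1@1:R]
Beat 1 (R): throw ball1 h=9 -> lands@10:L; in-air after throw: [b1@10:L]
Beat 2 (L): throw ball2 h=7 -> lands@9:R; in-air after throw: [b2@9:R b1@10:L]
Beat 3 (R): throw ball3 h=9 -> lands@12:L; in-air after throw: [b2@9:R b1@10:L b3@12:L]
Beat 4 (L): throw ball4 h=9 -> lands@13:R; in-air after throw: [b2@9:R b1@10:L b3@12:L b4@13:R]
Beat 5 (R): throw ball5 h=1 -> lands@6:L; in-air after throw: [b5@6:L b2@9:R b1@10:L b3@12:L b4@13:R]
Beat 6 (L): throw ball5 h=9 -> lands@15:R; in-air after throw: [b2@9:R b1@10:L b3@12:L b4@13:R b5@15:R]
Beat 7 (R): throw ball6 h=7 -> lands@14:L; in-air after throw: [b2@9:R b1@10:L b3@12:L b4@13:R b6@14:L b5@15:R]
Beat 8 (L): throw ball7 h=9 -> lands@17:R; in-air after throw: [b2@9:R b1@10:L b3@12:L b4@13:R b6@14:L b5@15:R b7@17:R]
Beat 9 (R): throw ball2 h=9 -> lands@18:L; in-air after throw: [b1@10:L b3@12:L b4@13:R b6@14:L b5@15:R b7@17:R b2@18:L]
Beat 10 (L): throw ball1 h=1 -> lands@11:R; in-air after throw: [b1@11:R b3@12:L b4@13:R b6@14:L b5@15:R b7@17:R b2@18:L]
Beat 11 (R): throw ball1 h=9 -> lands@20:L; in-air after throw: [b3@12:L b4@13:R b6@14:L b5@15:R b7@17:R b2@18:L b1@20:L]
Beat 12 (L): throw ball3 h=7 -> lands@19:R; in-air after throw: [b4@13:R b6@14:L b5@15:R b7@17:R b2@18:L b3@19:R b1@20:L]
Beat 13 (R): throw ball4 h=9 -> lands@22:L; in-air after throw: [b6@14:L b5@15:R b7@17:R b2@18:L b3@19:R b1@20:L b4@22:L]
Beat 14 (L): throw ball6 h=9 -> lands@23:R; in-air after throw: [b5@15:R b7@17:R b2@18:L b3@19:R b1@20:L b4@22:L b6@23:R]
Beat 15 (R): throw ball5 h=1 -> lands@16:L; in-air after throw: [b5@16:L b7@17:R b2@18:L b3@19:R b1@20:L b4@22:L b6@23:R]
Beat 16 (L): throw ball5 h=9 -> lands@25:R; in-air after throw: [b7@17:R b2@18:L b3@19:R b1@20:L b4@22:L b6@23:R b5@25:R]
Beat 17 (R): throw ball7 h=7 -> lands@24:L; in-air after throw: [b2@18:L b3@19:R b1@20:L b4@22:L b6@23:R b7@24:L b5@25:R]
Beat 18 (L): throw ball2 h=9 -> lands@27:R; in-air after throw: [b3@19:R b1@20:L b4@22:L b6@23:R b7@24:L b5@25:R b2@27:R]
Beat 19 (R): throw ball3 h=9 -> lands@28:L; in-air after throw: [b1@20:L b4@22:L b6@23:R b7@24:L b5@25:R b2@27:R b3@28:L]
Ball 6: thrown@7 h=7 -> first land @14; rethrown@14 h=9 -> second land @23

Answer: 14 23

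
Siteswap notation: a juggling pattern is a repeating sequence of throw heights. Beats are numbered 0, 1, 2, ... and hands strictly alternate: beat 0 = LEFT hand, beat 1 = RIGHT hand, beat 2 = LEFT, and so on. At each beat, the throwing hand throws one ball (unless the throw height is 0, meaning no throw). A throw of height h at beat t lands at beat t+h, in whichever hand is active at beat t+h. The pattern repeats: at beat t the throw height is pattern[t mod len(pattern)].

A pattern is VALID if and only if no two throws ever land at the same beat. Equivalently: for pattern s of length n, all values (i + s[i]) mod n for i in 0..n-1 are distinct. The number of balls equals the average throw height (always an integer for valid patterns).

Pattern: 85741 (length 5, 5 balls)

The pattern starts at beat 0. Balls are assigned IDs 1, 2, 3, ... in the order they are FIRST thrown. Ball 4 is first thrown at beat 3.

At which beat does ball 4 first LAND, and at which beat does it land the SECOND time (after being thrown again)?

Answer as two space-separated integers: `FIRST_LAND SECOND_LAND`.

Beat 0 (L): throw ball1 h=8 -> lands@8:L; in-air after throw: [b1@8:L]
Beat 1 (R): throw ball2 h=5 -> lands@6:L; in-air after throw: [b2@6:L b1@8:L]
Beat 2 (L): throw ball3 h=7 -> lands@9:R; in-air after throw: [b2@6:L b1@8:L b3@9:R]
Beat 3 (R): throw ball4 h=4 -> lands@7:R; in-air after throw: [b2@6:L b4@7:R b1@8:L b3@9:R]
Beat 4 (L): throw ball5 h=1 -> lands@5:R; in-air after throw: [b5@5:R b2@6:L b4@7:R b1@8:L b3@9:R]
Beat 5 (R): throw ball5 h=8 -> lands@13:R; in-air after throw: [b2@6:L b4@7:R b1@8:L b3@9:R b5@13:R]
Beat 6 (L): throw ball2 h=5 -> lands@11:R; in-air after throw: [b4@7:R b1@8:L b3@9:R b2@11:R b5@13:R]
Beat 7 (R): throw ball4 h=7 -> lands@14:L; in-air after throw: [b1@8:L b3@9:R b2@11:R b5@13:R b4@14:L]
Beat 8 (L): throw ball1 h=4 -> lands@12:L; in-air after throw: [b3@9:R b2@11:R b1@12:L b5@13:R b4@14:L]
Beat 9 (R): throw ball3 h=1 -> lands@10:L; in-air after throw: [b3@10:L b2@11:R b1@12:L b5@13:R b4@14:L]
Beat 10 (L): throw ball3 h=8 -> lands@18:L; in-air after throw: [b2@11:R b1@12:L b5@13:R b4@14:L b3@18:L]
Beat 11 (R): throw ball2 h=5 -> lands@16:L; in-air after throw: [b1@12:L b5@13:R b4@14:L b2@16:L b3@18:L]
Beat 12 (L): throw ball1 h=7 -> lands@19:R; in-air after throw: [b5@13:R b4@14:L b2@16:L b3@18:L b1@19:R]
Beat 13 (R): throw ball5 h=4 -> lands@17:R; in-air after throw: [b4@14:L b2@16:L b5@17:R b3@18:L b1@19:R]
Beat 14 (L): throw ball4 h=1 -> lands@15:R; in-air after throw: [b4@15:R b2@16:L b5@17:R b3@18:L b1@19:R]
Ball 4: thrown@3 h=4 -> first land @7; rethrown@7 h=7 -> second land @14

Answer: 7 14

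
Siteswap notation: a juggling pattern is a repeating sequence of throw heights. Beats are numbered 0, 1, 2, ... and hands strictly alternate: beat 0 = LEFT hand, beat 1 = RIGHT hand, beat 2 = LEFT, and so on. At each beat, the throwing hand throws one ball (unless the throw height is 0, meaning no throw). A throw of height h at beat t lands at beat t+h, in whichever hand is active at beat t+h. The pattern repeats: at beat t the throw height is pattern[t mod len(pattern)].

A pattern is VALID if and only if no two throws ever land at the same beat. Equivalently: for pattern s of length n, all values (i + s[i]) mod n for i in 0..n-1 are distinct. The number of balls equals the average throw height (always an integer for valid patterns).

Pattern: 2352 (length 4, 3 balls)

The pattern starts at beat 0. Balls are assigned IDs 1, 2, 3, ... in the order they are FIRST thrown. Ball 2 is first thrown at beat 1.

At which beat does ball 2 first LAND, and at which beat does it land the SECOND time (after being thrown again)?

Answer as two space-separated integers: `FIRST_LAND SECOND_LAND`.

Beat 0 (L): throw ball1 h=2 -> lands@2:L; in-air after throw: [b1@2:L]
Beat 1 (R): throw ball2 h=3 -> lands@4:L; in-air after throw: [b1@2:L b2@4:L]
Beat 2 (L): throw ball1 h=5 -> lands@7:R; in-air after throw: [b2@4:L b1@7:R]
Beat 3 (R): throw ball3 h=2 -> lands@5:R; in-air after throw: [b2@4:L b3@5:R b1@7:R]
Beat 4 (L): throw ball2 h=2 -> lands@6:L; in-air after throw: [b3@5:R b2@6:L b1@7:R]
Beat 5 (R): throw ball3 h=3 -> lands@8:L; in-air after throw: [b2@6:L b1@7:R b3@8:L]
Beat 6 (L): throw ball2 h=5 -> lands@11:R; in-air after throw: [b1@7:R b3@8:L b2@11:R]
Ball 2: thrown@1 h=3 -> first land @4; rethrown@4 h=2 -> second land @6

Answer: 4 6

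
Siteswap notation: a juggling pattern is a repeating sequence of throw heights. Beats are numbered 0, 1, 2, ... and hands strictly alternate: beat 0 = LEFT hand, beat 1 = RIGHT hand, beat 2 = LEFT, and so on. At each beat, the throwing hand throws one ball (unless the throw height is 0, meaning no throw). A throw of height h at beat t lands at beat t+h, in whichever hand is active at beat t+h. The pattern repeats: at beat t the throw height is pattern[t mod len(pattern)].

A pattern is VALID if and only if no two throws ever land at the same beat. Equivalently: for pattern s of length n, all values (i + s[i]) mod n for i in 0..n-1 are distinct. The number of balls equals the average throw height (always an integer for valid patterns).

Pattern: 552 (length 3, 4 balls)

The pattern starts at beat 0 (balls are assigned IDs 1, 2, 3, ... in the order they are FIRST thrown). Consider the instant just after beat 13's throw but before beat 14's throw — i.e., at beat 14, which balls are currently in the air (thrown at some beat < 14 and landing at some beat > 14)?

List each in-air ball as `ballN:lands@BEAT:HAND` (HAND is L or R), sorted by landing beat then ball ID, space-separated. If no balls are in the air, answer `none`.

Answer: ball4:lands@15:R ball1:lands@17:R ball2:lands@18:L

Derivation:
Beat 0 (L): throw ball1 h=5 -> lands@5:R; in-air after throw: [b1@5:R]
Beat 1 (R): throw ball2 h=5 -> lands@6:L; in-air after throw: [b1@5:R b2@6:L]
Beat 2 (L): throw ball3 h=2 -> lands@4:L; in-air after throw: [b3@4:L b1@5:R b2@6:L]
Beat 3 (R): throw ball4 h=5 -> lands@8:L; in-air after throw: [b3@4:L b1@5:R b2@6:L b4@8:L]
Beat 4 (L): throw ball3 h=5 -> lands@9:R; in-air after throw: [b1@5:R b2@6:L b4@8:L b3@9:R]
Beat 5 (R): throw ball1 h=2 -> lands@7:R; in-air after throw: [b2@6:L b1@7:R b4@8:L b3@9:R]
Beat 6 (L): throw ball2 h=5 -> lands@11:R; in-air after throw: [b1@7:R b4@8:L b3@9:R b2@11:R]
Beat 7 (R): throw ball1 h=5 -> lands@12:L; in-air after throw: [b4@8:L b3@9:R b2@11:R b1@12:L]
Beat 8 (L): throw ball4 h=2 -> lands@10:L; in-air after throw: [b3@9:R b4@10:L b2@11:R b1@12:L]
Beat 9 (R): throw ball3 h=5 -> lands@14:L; in-air after throw: [b4@10:L b2@11:R b1@12:L b3@14:L]
Beat 10 (L): throw ball4 h=5 -> lands@15:R; in-air after throw: [b2@11:R b1@12:L b3@14:L b4@15:R]
Beat 11 (R): throw ball2 h=2 -> lands@13:R; in-air after throw: [b1@12:L b2@13:R b3@14:L b4@15:R]
Beat 12 (L): throw ball1 h=5 -> lands@17:R; in-air after throw: [b2@13:R b3@14:L b4@15:R b1@17:R]
Beat 13 (R): throw ball2 h=5 -> lands@18:L; in-air after throw: [b3@14:L b4@15:R b1@17:R b2@18:L]
Beat 14 (L): throw ball3 h=2 -> lands@16:L; in-air after throw: [b4@15:R b3@16:L b1@17:R b2@18:L]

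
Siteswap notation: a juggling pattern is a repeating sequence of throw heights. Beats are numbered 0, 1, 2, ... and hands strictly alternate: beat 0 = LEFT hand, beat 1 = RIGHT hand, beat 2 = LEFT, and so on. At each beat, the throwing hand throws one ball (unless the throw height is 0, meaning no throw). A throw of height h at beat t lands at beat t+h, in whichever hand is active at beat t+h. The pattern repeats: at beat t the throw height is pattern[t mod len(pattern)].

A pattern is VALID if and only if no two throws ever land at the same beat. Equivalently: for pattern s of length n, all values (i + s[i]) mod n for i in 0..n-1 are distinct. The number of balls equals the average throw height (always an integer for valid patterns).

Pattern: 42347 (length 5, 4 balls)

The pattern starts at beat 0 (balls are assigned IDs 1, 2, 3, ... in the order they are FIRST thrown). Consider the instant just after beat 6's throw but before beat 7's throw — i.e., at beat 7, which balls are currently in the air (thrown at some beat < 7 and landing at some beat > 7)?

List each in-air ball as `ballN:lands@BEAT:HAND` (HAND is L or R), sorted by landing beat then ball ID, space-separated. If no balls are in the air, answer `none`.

Answer: ball4:lands@8:L ball3:lands@9:R ball1:lands@11:R

Derivation:
Beat 0 (L): throw ball1 h=4 -> lands@4:L; in-air after throw: [b1@4:L]
Beat 1 (R): throw ball2 h=2 -> lands@3:R; in-air after throw: [b2@3:R b1@4:L]
Beat 2 (L): throw ball3 h=3 -> lands@5:R; in-air after throw: [b2@3:R b1@4:L b3@5:R]
Beat 3 (R): throw ball2 h=4 -> lands@7:R; in-air after throw: [b1@4:L b3@5:R b2@7:R]
Beat 4 (L): throw ball1 h=7 -> lands@11:R; in-air after throw: [b3@5:R b2@7:R b1@11:R]
Beat 5 (R): throw ball3 h=4 -> lands@9:R; in-air after throw: [b2@7:R b3@9:R b1@11:R]
Beat 6 (L): throw ball4 h=2 -> lands@8:L; in-air after throw: [b2@7:R b4@8:L b3@9:R b1@11:R]
Beat 7 (R): throw ball2 h=3 -> lands@10:L; in-air after throw: [b4@8:L b3@9:R b2@10:L b1@11:R]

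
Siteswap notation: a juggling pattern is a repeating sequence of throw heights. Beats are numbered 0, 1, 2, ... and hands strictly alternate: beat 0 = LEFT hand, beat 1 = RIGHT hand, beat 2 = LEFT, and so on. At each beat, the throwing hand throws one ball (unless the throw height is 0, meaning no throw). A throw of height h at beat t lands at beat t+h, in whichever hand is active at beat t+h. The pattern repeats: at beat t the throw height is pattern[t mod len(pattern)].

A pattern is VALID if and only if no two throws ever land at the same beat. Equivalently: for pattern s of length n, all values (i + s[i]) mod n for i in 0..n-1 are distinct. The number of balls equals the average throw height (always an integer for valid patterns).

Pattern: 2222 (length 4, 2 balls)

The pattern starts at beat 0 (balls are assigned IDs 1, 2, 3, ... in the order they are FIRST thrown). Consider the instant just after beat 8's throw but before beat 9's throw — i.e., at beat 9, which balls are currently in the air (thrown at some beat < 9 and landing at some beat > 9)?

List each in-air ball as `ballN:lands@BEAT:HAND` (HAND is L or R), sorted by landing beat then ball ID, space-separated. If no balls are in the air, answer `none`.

Answer: ball1:lands@10:L

Derivation:
Beat 0 (L): throw ball1 h=2 -> lands@2:L; in-air after throw: [b1@2:L]
Beat 1 (R): throw ball2 h=2 -> lands@3:R; in-air after throw: [b1@2:L b2@3:R]
Beat 2 (L): throw ball1 h=2 -> lands@4:L; in-air after throw: [b2@3:R b1@4:L]
Beat 3 (R): throw ball2 h=2 -> lands@5:R; in-air after throw: [b1@4:L b2@5:R]
Beat 4 (L): throw ball1 h=2 -> lands@6:L; in-air after throw: [b2@5:R b1@6:L]
Beat 5 (R): throw ball2 h=2 -> lands@7:R; in-air after throw: [b1@6:L b2@7:R]
Beat 6 (L): throw ball1 h=2 -> lands@8:L; in-air after throw: [b2@7:R b1@8:L]
Beat 7 (R): throw ball2 h=2 -> lands@9:R; in-air after throw: [b1@8:L b2@9:R]
Beat 8 (L): throw ball1 h=2 -> lands@10:L; in-air after throw: [b2@9:R b1@10:L]
Beat 9 (R): throw ball2 h=2 -> lands@11:R; in-air after throw: [b1@10:L b2@11:R]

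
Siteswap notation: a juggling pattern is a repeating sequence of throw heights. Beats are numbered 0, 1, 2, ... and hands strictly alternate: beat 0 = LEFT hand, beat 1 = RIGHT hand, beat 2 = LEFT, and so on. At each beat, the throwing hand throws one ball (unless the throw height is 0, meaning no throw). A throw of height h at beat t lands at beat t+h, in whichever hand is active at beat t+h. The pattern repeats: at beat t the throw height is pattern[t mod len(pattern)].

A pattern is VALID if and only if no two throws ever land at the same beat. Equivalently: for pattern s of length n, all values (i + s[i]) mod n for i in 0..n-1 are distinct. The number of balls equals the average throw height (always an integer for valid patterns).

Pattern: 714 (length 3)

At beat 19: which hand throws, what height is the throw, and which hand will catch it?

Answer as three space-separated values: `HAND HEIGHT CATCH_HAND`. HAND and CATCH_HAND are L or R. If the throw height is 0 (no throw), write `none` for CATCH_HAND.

Beat 19: 19 mod 2 = 1, so hand = R
Throw height = pattern[19 mod 3] = pattern[1] = 1
Lands at beat 19+1=20, 20 mod 2 = 0, so catch hand = L

Answer: R 1 L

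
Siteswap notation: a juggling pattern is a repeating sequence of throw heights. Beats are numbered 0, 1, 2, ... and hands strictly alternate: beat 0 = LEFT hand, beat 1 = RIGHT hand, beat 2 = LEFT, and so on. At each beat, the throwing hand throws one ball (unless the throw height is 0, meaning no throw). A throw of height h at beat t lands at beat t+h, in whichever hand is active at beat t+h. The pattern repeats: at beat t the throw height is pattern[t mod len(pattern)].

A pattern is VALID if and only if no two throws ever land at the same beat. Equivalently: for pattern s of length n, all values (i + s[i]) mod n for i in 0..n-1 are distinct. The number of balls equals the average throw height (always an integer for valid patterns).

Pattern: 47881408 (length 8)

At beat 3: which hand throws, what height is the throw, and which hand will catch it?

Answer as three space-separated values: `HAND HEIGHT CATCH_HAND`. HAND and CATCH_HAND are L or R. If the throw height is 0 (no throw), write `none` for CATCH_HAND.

Beat 3: 3 mod 2 = 1, so hand = R
Throw height = pattern[3 mod 8] = pattern[3] = 8
Lands at beat 3+8=11, 11 mod 2 = 1, so catch hand = R

Answer: R 8 R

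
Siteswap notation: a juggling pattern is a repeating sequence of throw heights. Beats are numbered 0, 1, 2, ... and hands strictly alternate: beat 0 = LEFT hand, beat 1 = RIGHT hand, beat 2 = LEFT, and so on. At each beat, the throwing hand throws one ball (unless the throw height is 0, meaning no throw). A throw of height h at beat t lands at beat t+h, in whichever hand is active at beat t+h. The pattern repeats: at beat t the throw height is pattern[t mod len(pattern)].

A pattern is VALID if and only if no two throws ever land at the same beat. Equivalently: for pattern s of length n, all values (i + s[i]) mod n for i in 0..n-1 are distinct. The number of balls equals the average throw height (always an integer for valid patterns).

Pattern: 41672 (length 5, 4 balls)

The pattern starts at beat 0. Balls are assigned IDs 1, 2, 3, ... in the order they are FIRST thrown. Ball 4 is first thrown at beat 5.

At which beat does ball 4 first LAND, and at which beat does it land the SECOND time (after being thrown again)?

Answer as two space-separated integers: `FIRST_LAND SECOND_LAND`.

Beat 0 (L): throw ball1 h=4 -> lands@4:L; in-air after throw: [b1@4:L]
Beat 1 (R): throw ball2 h=1 -> lands@2:L; in-air after throw: [b2@2:L b1@4:L]
Beat 2 (L): throw ball2 h=6 -> lands@8:L; in-air after throw: [b1@4:L b2@8:L]
Beat 3 (R): throw ball3 h=7 -> lands@10:L; in-air after throw: [b1@4:L b2@8:L b3@10:L]
Beat 4 (L): throw ball1 h=2 -> lands@6:L; in-air after throw: [b1@6:L b2@8:L b3@10:L]
Beat 5 (R): throw ball4 h=4 -> lands@9:R; in-air after throw: [b1@6:L b2@8:L b4@9:R b3@10:L]
Beat 6 (L): throw ball1 h=1 -> lands@7:R; in-air after throw: [b1@7:R b2@8:L b4@9:R b3@10:L]
Beat 7 (R): throw ball1 h=6 -> lands@13:R; in-air after throw: [b2@8:L b4@9:R b3@10:L b1@13:R]
Beat 8 (L): throw ball2 h=7 -> lands@15:R; in-air after throw: [b4@9:R b3@10:L b1@13:R b2@15:R]
Beat 9 (R): throw ball4 h=2 -> lands@11:R; in-air after throw: [b3@10:L b4@11:R b1@13:R b2@15:R]
Beat 10 (L): throw ball3 h=4 -> lands@14:L; in-air after throw: [b4@11:R b1@13:R b3@14:L b2@15:R]
Beat 11 (R): throw ball4 h=1 -> lands@12:L; in-air after throw: [b4@12:L b1@13:R b3@14:L b2@15:R]
Ball 4: thrown@5 h=4 -> first land @9; rethrown@9 h=2 -> second land @11

Answer: 9 11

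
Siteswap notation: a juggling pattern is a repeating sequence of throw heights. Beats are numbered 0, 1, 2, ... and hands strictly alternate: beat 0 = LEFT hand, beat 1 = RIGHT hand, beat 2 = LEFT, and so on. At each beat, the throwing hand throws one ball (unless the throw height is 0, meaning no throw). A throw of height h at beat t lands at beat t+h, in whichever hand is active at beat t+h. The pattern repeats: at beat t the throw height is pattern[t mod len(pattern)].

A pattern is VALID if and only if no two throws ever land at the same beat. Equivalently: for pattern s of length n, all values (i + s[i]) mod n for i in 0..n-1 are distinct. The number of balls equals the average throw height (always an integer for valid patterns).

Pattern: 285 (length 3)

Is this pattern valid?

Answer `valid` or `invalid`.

Answer: valid

Derivation:
i=0: (i + s[i]) mod n = (0 + 2) mod 3 = 2
i=1: (i + s[i]) mod n = (1 + 8) mod 3 = 0
i=2: (i + s[i]) mod n = (2 + 5) mod 3 = 1
Residues: [2, 0, 1], distinct: True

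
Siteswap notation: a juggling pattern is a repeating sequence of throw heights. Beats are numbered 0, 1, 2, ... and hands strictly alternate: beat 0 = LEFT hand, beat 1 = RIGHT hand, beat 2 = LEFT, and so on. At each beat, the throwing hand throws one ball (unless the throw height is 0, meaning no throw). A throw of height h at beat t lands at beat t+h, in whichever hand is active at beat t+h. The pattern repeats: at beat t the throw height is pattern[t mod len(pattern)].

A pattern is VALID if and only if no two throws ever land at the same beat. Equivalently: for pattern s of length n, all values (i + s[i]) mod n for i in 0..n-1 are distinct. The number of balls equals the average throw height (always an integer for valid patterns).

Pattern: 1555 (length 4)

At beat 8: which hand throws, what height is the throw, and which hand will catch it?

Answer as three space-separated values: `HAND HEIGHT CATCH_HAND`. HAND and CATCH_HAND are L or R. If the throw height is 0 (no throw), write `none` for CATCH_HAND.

Beat 8: 8 mod 2 = 0, so hand = L
Throw height = pattern[8 mod 4] = pattern[0] = 1
Lands at beat 8+1=9, 9 mod 2 = 1, so catch hand = R

Answer: L 1 R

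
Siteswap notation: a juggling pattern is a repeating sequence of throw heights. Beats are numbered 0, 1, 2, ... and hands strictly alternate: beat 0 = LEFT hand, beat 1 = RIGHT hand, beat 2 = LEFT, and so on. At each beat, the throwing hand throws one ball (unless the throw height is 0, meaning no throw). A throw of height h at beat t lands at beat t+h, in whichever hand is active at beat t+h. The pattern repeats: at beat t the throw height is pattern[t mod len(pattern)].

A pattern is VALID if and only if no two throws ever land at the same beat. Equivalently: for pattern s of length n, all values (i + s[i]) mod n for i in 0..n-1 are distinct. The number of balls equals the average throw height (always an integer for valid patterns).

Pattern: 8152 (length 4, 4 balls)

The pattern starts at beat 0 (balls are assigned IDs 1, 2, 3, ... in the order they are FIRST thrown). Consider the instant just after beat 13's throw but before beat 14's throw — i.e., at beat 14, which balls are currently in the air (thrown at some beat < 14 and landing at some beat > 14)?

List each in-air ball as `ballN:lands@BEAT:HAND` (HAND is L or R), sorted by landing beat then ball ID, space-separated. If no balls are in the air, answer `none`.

Beat 0 (L): throw ball1 h=8 -> lands@8:L; in-air after throw: [b1@8:L]
Beat 1 (R): throw ball2 h=1 -> lands@2:L; in-air after throw: [b2@2:L b1@8:L]
Beat 2 (L): throw ball2 h=5 -> lands@7:R; in-air after throw: [b2@7:R b1@8:L]
Beat 3 (R): throw ball3 h=2 -> lands@5:R; in-air after throw: [b3@5:R b2@7:R b1@8:L]
Beat 4 (L): throw ball4 h=8 -> lands@12:L; in-air after throw: [b3@5:R b2@7:R b1@8:L b4@12:L]
Beat 5 (R): throw ball3 h=1 -> lands@6:L; in-air after throw: [b3@6:L b2@7:R b1@8:L b4@12:L]
Beat 6 (L): throw ball3 h=5 -> lands@11:R; in-air after throw: [b2@7:R b1@8:L b3@11:R b4@12:L]
Beat 7 (R): throw ball2 h=2 -> lands@9:R; in-air after throw: [b1@8:L b2@9:R b3@11:R b4@12:L]
Beat 8 (L): throw ball1 h=8 -> lands@16:L; in-air after throw: [b2@9:R b3@11:R b4@12:L b1@16:L]
Beat 9 (R): throw ball2 h=1 -> lands@10:L; in-air after throw: [b2@10:L b3@11:R b4@12:L b1@16:L]
Beat 10 (L): throw ball2 h=5 -> lands@15:R; in-air after throw: [b3@11:R b4@12:L b2@15:R b1@16:L]
Beat 11 (R): throw ball3 h=2 -> lands@13:R; in-air after throw: [b4@12:L b3@13:R b2@15:R b1@16:L]
Beat 12 (L): throw ball4 h=8 -> lands@20:L; in-air after throw: [b3@13:R b2@15:R b1@16:L b4@20:L]
Beat 13 (R): throw ball3 h=1 -> lands@14:L; in-air after throw: [b3@14:L b2@15:R b1@16:L b4@20:L]
Beat 14 (L): throw ball3 h=5 -> lands@19:R; in-air after throw: [b2@15:R b1@16:L b3@19:R b4@20:L]

Answer: ball2:lands@15:R ball1:lands@16:L ball4:lands@20:L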